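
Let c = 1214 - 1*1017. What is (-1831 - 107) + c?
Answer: -1741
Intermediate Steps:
c = 197 (c = 1214 - 1017 = 197)
(-1831 - 107) + c = (-1831 - 107) + 197 = -1938 + 197 = -1741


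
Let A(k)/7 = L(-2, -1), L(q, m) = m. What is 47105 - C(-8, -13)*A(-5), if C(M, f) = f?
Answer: 47014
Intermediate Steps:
A(k) = -7 (A(k) = 7*(-1) = -7)
47105 - C(-8, -13)*A(-5) = 47105 - (-13)*(-7) = 47105 - 1*91 = 47105 - 91 = 47014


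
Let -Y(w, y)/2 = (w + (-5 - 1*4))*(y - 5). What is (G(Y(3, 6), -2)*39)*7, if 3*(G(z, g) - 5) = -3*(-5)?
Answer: 2730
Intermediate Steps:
Y(w, y) = -2*(-9 + w)*(-5 + y) (Y(w, y) = -2*(w + (-5 - 1*4))*(y - 5) = -2*(w + (-5 - 4))*(-5 + y) = -2*(w - 9)*(-5 + y) = -2*(-9 + w)*(-5 + y))
G(z, g) = 10 (G(z, g) = 5 + (-3*(-5))/3 = 5 + (⅓)*15 = 5 + 5 = 10)
(G(Y(3, 6), -2)*39)*7 = (10*39)*7 = 390*7 = 2730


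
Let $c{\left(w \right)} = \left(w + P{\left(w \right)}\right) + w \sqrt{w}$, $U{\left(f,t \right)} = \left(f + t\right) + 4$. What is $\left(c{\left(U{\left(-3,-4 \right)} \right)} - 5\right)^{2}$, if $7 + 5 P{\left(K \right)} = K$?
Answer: $73 + 60 i \sqrt{3} \approx 73.0 + 103.92 i$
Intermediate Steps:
$P{\left(K \right)} = - \frac{7}{5} + \frac{K}{5}$
$U{\left(f,t \right)} = 4 + f + t$
$c{\left(w \right)} = - \frac{7}{5} + w^{\frac{3}{2}} + \frac{6 w}{5}$ ($c{\left(w \right)} = \left(w + \left(- \frac{7}{5} + \frac{w}{5}\right)\right) + w \sqrt{w} = \left(- \frac{7}{5} + \frac{6 w}{5}\right) + w^{\frac{3}{2}} = - \frac{7}{5} + w^{\frac{3}{2}} + \frac{6 w}{5}$)
$\left(c{\left(U{\left(-3,-4 \right)} \right)} - 5\right)^{2} = \left(\left(- \frac{7}{5} + \left(4 - 3 - 4\right)^{\frac{3}{2}} + \frac{6 \left(4 - 3 - 4\right)}{5}\right) - 5\right)^{2} = \left(\left(- \frac{7}{5} + \left(-3\right)^{\frac{3}{2}} + \frac{6}{5} \left(-3\right)\right) - 5\right)^{2} = \left(\left(- \frac{7}{5} - 3 i \sqrt{3} - \frac{18}{5}\right) - 5\right)^{2} = \left(\left(-5 - 3 i \sqrt{3}\right) - 5\right)^{2} = \left(-10 - 3 i \sqrt{3}\right)^{2}$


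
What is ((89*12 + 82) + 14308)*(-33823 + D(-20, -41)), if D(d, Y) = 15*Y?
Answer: -532342604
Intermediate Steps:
((89*12 + 82) + 14308)*(-33823 + D(-20, -41)) = ((89*12 + 82) + 14308)*(-33823 + 15*(-41)) = ((1068 + 82) + 14308)*(-33823 - 615) = (1150 + 14308)*(-34438) = 15458*(-34438) = -532342604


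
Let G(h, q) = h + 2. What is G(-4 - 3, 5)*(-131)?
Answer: 655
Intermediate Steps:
G(h, q) = 2 + h
G(-4 - 3, 5)*(-131) = (2 + (-4 - 3))*(-131) = (2 - 7)*(-131) = -5*(-131) = 655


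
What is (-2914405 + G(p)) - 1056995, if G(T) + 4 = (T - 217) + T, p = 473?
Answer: -3970675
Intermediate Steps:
G(T) = -221 + 2*T (G(T) = -4 + ((T - 217) + T) = -4 + ((-217 + T) + T) = -4 + (-217 + 2*T) = -221 + 2*T)
(-2914405 + G(p)) - 1056995 = (-2914405 + (-221 + 2*473)) - 1056995 = (-2914405 + (-221 + 946)) - 1056995 = (-2914405 + 725) - 1056995 = -2913680 - 1056995 = -3970675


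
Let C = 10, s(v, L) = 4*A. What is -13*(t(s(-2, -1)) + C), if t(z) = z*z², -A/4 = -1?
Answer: -53378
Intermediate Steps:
A = 4 (A = -4*(-1) = 4)
s(v, L) = 16 (s(v, L) = 4*4 = 16)
t(z) = z³
-13*(t(s(-2, -1)) + C) = -13*(16³ + 10) = -13*(4096 + 10) = -13*4106 = -53378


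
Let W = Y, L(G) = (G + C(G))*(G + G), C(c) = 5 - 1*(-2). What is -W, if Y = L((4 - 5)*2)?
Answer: 20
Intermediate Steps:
C(c) = 7 (C(c) = 5 + 2 = 7)
L(G) = 2*G*(7 + G) (L(G) = (G + 7)*(G + G) = (7 + G)*(2*G) = 2*G*(7 + G))
Y = -20 (Y = 2*((4 - 5)*2)*(7 + (4 - 5)*2) = 2*(-1*2)*(7 - 1*2) = 2*(-2)*(7 - 2) = 2*(-2)*5 = -20)
W = -20
-W = -1*(-20) = 20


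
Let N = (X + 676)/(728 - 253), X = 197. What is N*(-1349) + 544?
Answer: -48383/25 ≈ -1935.3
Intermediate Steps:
N = 873/475 (N = (197 + 676)/(728 - 253) = 873/475 ≈ 1.8379)
N*(-1349) + 544 = (873/475)*(-1349) + 544 = -61983/25 + 544 = -48383/25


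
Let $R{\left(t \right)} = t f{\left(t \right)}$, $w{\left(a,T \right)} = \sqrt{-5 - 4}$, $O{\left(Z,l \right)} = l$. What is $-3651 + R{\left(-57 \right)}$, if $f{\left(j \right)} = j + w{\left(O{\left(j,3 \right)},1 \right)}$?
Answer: $-402 - 171 i \approx -402.0 - 171.0 i$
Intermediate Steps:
$w{\left(a,T \right)} = 3 i$ ($w{\left(a,T \right)} = \sqrt{-9} = 3 i$)
$f{\left(j \right)} = j + 3 i$
$R{\left(t \right)} = t \left(t + 3 i\right)$
$-3651 + R{\left(-57 \right)} = -3651 - 57 \left(-57 + 3 i\right) = -3651 + \left(3249 - 171 i\right) = -402 - 171 i$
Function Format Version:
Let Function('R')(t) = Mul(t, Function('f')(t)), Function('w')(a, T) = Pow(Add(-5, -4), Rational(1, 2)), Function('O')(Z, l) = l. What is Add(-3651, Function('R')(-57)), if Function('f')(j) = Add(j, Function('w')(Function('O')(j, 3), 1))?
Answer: Add(-402, Mul(-171, I)) ≈ Add(-402.00, Mul(-171.00, I))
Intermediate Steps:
Function('w')(a, T) = Mul(3, I) (Function('w')(a, T) = Pow(-9, Rational(1, 2)) = Mul(3, I))
Function('f')(j) = Add(j, Mul(3, I))
Function('R')(t) = Mul(t, Add(t, Mul(3, I)))
Add(-3651, Function('R')(-57)) = Add(-3651, Mul(-57, Add(-57, Mul(3, I)))) = Add(-3651, Add(3249, Mul(-171, I))) = Add(-402, Mul(-171, I))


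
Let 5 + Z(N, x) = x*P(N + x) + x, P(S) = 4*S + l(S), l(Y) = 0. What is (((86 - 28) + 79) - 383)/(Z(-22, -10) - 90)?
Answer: -246/1175 ≈ -0.20936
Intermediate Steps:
P(S) = 4*S (P(S) = 4*S + 0 = 4*S)
Z(N, x) = -5 + x + x*(4*N + 4*x) (Z(N, x) = -5 + (x*(4*(N + x)) + x) = -5 + (x*(4*N + 4*x) + x) = -5 + (x + x*(4*N + 4*x)) = -5 + x + x*(4*N + 4*x))
(((86 - 28) + 79) - 383)/(Z(-22, -10) - 90) = (((86 - 28) + 79) - 383)/((-5 - 10 + 4*(-10)*(-22 - 10)) - 90) = ((58 + 79) - 383)/((-5 - 10 + 4*(-10)*(-32)) - 90) = (137 - 383)/((-5 - 10 + 1280) - 90) = -246/(1265 - 90) = -246/1175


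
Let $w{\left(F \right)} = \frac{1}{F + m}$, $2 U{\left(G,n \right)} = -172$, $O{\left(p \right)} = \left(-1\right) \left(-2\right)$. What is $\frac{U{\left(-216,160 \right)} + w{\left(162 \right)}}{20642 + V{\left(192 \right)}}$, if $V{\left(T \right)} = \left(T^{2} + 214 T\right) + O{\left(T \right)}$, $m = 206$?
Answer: $- \frac{31647}{36283328} \approx -0.00087222$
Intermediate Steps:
$O{\left(p \right)} = 2$
$U{\left(G,n \right)} = -86$ ($U{\left(G,n \right)} = \frac{1}{2} \left(-172\right) = -86$)
$w{\left(F \right)} = \frac{1}{206 + F}$ ($w{\left(F \right)} = \frac{1}{F + 206} = \frac{1}{206 + F}$)
$V{\left(T \right)} = 2 + T^{2} + 214 T$ ($V{\left(T \right)} = \left(T^{2} + 214 T\right) + 2 = 2 + T^{2} + 214 T$)
$\frac{U{\left(-216,160 \right)} + w{\left(162 \right)}}{20642 + V{\left(192 \right)}} = \frac{-86 + \frac{1}{206 + 162}}{20642 + \left(2 + 192^{2} + 214 \cdot 192\right)} = \frac{-86 + \frac{1}{368}}{20642 + \left(2 + 36864 + 41088\right)} = \frac{-86 + \frac{1}{368}}{20642 + 77954} = - \frac{31647}{368 \cdot 98596} = \left(- \frac{31647}{368}\right) \frac{1}{98596} = - \frac{31647}{36283328}$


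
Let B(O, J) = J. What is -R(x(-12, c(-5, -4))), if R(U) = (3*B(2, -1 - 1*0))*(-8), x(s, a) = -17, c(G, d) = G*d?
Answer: -24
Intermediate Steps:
R(U) = 24 (R(U) = (3*(-1 - 1*0))*(-8) = (3*(-1 + 0))*(-8) = (3*(-1))*(-8) = -3*(-8) = 24)
-R(x(-12, c(-5, -4))) = -1*24 = -24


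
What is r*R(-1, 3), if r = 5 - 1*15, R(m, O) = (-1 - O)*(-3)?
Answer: -120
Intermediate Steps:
R(m, O) = 3 + 3*O
r = -10 (r = 5 - 15 = -10)
r*R(-1, 3) = -10*(3 + 3*3) = -10*(3 + 9) = -10*12 = -120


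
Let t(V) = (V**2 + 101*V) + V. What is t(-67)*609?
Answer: -1428105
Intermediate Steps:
t(V) = V**2 + 102*V
t(-67)*609 = -67*(102 - 67)*609 = -67*35*609 = -2345*609 = -1428105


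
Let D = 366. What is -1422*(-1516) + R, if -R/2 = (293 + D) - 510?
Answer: 2155454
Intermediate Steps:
R = -298 (R = -2*((293 + 366) - 510) = -2*(659 - 510) = -2*149 = -298)
-1422*(-1516) + R = -1422*(-1516) - 298 = 2155752 - 298 = 2155454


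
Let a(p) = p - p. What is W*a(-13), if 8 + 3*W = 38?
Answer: 0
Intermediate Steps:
W = 10 (W = -8/3 + (⅓)*38 = -8/3 + 38/3 = 10)
a(p) = 0
W*a(-13) = 10*0 = 0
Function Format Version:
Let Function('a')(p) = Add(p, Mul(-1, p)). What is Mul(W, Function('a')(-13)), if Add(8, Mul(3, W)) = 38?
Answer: 0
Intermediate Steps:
W = 10 (W = Add(Rational(-8, 3), Mul(Rational(1, 3), 38)) = Add(Rational(-8, 3), Rational(38, 3)) = 10)
Function('a')(p) = 0
Mul(W, Function('a')(-13)) = Mul(10, 0) = 0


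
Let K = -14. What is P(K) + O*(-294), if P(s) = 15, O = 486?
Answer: -142869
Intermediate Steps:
P(K) + O*(-294) = 15 + 486*(-294) = 15 - 142884 = -142869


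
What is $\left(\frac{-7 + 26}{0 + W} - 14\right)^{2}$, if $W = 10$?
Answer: $\frac{14641}{100} \approx 146.41$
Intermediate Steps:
$\left(\frac{-7 + 26}{0 + W} - 14\right)^{2} = \left(\frac{-7 + 26}{0 + 10} - 14\right)^{2} = \left(\frac{19}{10} - 14\right)^{2} = \left(- \frac{121}{10}\right)^{2} = \frac{14641}{100}$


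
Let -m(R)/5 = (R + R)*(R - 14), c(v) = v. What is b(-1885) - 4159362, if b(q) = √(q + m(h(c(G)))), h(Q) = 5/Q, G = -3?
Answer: -4159362 + I*√19315/3 ≈ -4.1594e+6 + 46.326*I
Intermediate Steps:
m(R) = -10*R*(-14 + R) (m(R) = -5*(R + R)*(R - 14) = -5*2*R*(-14 + R) = -10*R*(-14 + R))
b(q) = √(-2350/9 + q) (b(q) = √(q + 10*(5/(-3))*(14 - 5/(-3))) = √(q + 10*(5*(-⅓))*(14 - 5*(-1)/3)) = √(q + 10*(-5/3)*(14 - 1*(-5/3))) = √(q + 10*(-5/3)*(14 + 5/3)) = √(q + 10*(-5/3)*(47/3)) = √(q - 2350/9) = √(-2350/9 + q))
b(-1885) - 4159362 = √(-2350 + 9*(-1885))/3 - 4159362 = √(-2350 - 16965)/3 - 4159362 = √(-19315)/3 - 4159362 = (I*√19315)/3 - 4159362 = I*√19315/3 - 4159362 = -4159362 + I*√19315/3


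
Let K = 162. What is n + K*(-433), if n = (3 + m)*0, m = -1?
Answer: -70146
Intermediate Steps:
n = 0 (n = (3 - 1)*0 = 2*0 = 0)
n + K*(-433) = 0 + 162*(-433) = 0 - 70146 = -70146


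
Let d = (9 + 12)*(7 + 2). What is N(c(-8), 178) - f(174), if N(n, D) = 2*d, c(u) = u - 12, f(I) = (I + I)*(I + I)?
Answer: -120726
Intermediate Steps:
f(I) = 4*I² (f(I) = (2*I)*(2*I) = 4*I²)
d = 189 (d = 21*9 = 189)
c(u) = -12 + u
N(n, D) = 378 (N(n, D) = 2*189 = 378)
N(c(-8), 178) - f(174) = 378 - 4*174² = 378 - 4*30276 = 378 - 1*121104 = 378 - 121104 = -120726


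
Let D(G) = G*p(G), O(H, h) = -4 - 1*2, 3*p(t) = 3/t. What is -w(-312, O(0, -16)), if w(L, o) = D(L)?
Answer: -1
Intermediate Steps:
p(t) = 1/t (p(t) = (3/t)/3 = 1/t)
O(H, h) = -6 (O(H, h) = -4 - 2 = -6)
D(G) = 1 (D(G) = G/G = 1)
w(L, o) = 1
-w(-312, O(0, -16)) = -1*1 = -1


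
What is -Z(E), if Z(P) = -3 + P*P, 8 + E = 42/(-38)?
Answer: -28846/361 ≈ -79.906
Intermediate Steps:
E = -173/19 (E = -8 + 42/(-38) = -8 + 42*(-1/38) = -8 - 21/19 = -173/19 ≈ -9.1053)
Z(P) = -3 + P**2
-Z(E) = -(-3 + (-173/19)**2) = -(-3 + 29929/361) = -1*28846/361 = -28846/361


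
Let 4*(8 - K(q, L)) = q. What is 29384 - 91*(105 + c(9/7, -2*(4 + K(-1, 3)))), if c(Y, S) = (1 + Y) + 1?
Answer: 19530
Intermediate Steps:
K(q, L) = 8 - q/4
c(Y, S) = 2 + Y
29384 - 91*(105 + c(9/7, -2*(4 + K(-1, 3)))) = 29384 - 91*(105 + (2 + 9/7)) = 29384 - 91*(105 + 23/7) = 29384 - 91*758/7 = 29384 - 1*9854 = 29384 - 9854 = 19530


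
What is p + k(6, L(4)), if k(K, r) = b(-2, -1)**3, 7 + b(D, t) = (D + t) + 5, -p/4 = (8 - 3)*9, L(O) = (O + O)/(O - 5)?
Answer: -305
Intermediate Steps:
L(O) = 2*O/(-5 + O) (L(O) = (2*O)/(-5 + O) = 2*O/(-5 + O))
p = -180 (p = -4*(8 - 3)*9 = -20*9 = -4*45 = -180)
b(D, t) = -2 + D + t (b(D, t) = -7 + ((D + t) + 5) = -7 + (5 + D + t) = -2 + D + t)
k(K, r) = -125 (k(K, r) = (-2 - 2 - 1)**3 = (-5)**3 = -125)
p + k(6, L(4)) = -180 - 125 = -305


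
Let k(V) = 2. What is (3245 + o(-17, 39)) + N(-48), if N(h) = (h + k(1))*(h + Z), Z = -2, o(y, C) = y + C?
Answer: 5567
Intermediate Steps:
o(y, C) = C + y
N(h) = (-2 + h)*(2 + h) (N(h) = (h + 2)*(h - 2) = (2 + h)*(-2 + h) = (-2 + h)*(2 + h))
(3245 + o(-17, 39)) + N(-48) = (3245 + (39 - 17)) + (-4 + (-48)²) = (3245 + 22) + (-4 + 2304) = 3267 + 2300 = 5567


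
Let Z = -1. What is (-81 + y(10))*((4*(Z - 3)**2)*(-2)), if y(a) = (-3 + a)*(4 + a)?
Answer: -2176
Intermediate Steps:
(-81 + y(10))*((4*(Z - 3)**2)*(-2)) = (-81 + (-12 + 10 + 10**2))*((4*(-1 - 3)**2)*(-2)) = (-81 + (-12 + 10 + 100))*((4*(-4)**2)*(-2)) = (-81 + 98)*((4*16)*(-2)) = 17*(64*(-2)) = 17*(-128) = -2176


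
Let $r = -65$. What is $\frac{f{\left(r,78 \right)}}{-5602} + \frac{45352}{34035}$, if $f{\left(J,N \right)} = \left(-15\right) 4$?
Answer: $\frac{128052002}{95332035} \approx 1.3432$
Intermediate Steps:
$f{\left(J,N \right)} = -60$
$\frac{f{\left(r,78 \right)}}{-5602} + \frac{45352}{34035} = - \frac{60}{-5602} + \frac{45352}{34035} = \left(-60\right) \left(- \frac{1}{5602}\right) + 45352 \cdot \frac{1}{34035} = \frac{30}{2801} + \frac{45352}{34035} = \frac{128052002}{95332035}$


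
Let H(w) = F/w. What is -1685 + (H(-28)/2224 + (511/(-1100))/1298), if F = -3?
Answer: -18727085354199/11113995200 ≈ -1685.0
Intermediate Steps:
H(w) = -3/w
-1685 + (H(-28)/2224 + (511/(-1100))/1298) = -1685 + (-3/(-28)/2224 + (511/(-1100))/1298) = -1685 + (-3*(-1/28)*(1/2224) + (511*(-1/1100))*(1/1298)) = -1685 + ((3/28)*(1/2224) - 511/1100*1/1298) = -1685 + (3/62272 - 511/1427800) = -1685 - 3442199/11113995200 = -18727085354199/11113995200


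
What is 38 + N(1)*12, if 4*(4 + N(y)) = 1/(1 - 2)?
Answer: -13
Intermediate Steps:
N(y) = -17/4 (N(y) = -4 + 1/(4*(1 - 2)) = -4 + (1/4)/(-1) = -4 + (1/4)*(-1) = -4 - 1/4 = -17/4)
38 + N(1)*12 = 38 - 17/4*12 = 38 - 51 = -13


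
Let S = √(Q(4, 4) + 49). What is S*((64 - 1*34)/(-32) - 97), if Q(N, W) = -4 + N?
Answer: -10969/16 ≈ -685.56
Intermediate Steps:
S = 7 (S = √((-4 + 4) + 49) = √(0 + 49) = √49 = 7)
S*((64 - 1*34)/(-32) - 97) = 7*((64 - 1*34)/(-32) - 97) = 7*((64 - 34)*(-1/32) - 97) = 7*(30*(-1/32) - 97) = 7*(-15/16 - 97) = 7*(-1567/16) = -10969/16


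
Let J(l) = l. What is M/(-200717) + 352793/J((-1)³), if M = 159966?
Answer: -70811712547/200717 ≈ -3.5279e+5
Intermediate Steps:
M/(-200717) + 352793/J((-1)³) = 159966/(-200717) + 352793/((-1)³) = 159966*(-1/200717) + 352793/(-1) = -159966/200717 + 352793*(-1) = -159966/200717 - 352793 = -70811712547/200717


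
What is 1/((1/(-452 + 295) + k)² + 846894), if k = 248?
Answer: 24649/22391024431 ≈ 1.1008e-6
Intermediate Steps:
1/((1/(-452 + 295) + k)² + 846894) = 1/((1/(-452 + 295) + 248)² + 846894) = 1/((1/(-157) + 248)² + 846894) = 1/((-1/157 + 248)² + 846894) = 1/((38935/157)² + 846894) = 1/(1515934225/24649 + 846894) = 1/(22391024431/24649) = 24649/22391024431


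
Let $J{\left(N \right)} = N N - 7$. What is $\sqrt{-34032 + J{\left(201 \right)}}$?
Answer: $\sqrt{6362} \approx 79.762$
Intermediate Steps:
$J{\left(N \right)} = -7 + N^{2}$ ($J{\left(N \right)} = N^{2} - 7 = -7 + N^{2}$)
$\sqrt{-34032 + J{\left(201 \right)}} = \sqrt{-34032 - \left(7 - 201^{2}\right)} = \sqrt{-34032 + \left(-7 + 40401\right)} = \sqrt{-34032 + 40394} = \sqrt{6362}$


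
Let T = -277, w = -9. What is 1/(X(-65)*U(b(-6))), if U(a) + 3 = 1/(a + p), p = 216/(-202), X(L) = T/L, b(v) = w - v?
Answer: -26715/369518 ≈ -0.072297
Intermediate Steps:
b(v) = -9 - v
X(L) = -277/L
p = -108/101 (p = 216*(-1/202) = -108/101 ≈ -1.0693)
U(a) = -3 + 1/(-108/101 + a) (U(a) = -3 + 1/(a - 108/101) = -3 + 1/(-108/101 + a))
1/(X(-65)*U(b(-6))) = 1/(((-277/(-65)))*(((425 - 303*(-9 - 1*(-6)))/(-108 + 101*(-9 - 1*(-6)))))) = 1/(((-277*(-1/65)))*(((425 - 303*(-9 + 6))/(-108 + 101*(-9 + 6))))) = 1/((277/65)*(((425 - 303*(-3))/(-108 + 101*(-3))))) = 65/(277*(((425 + 909)/(-108 - 303)))) = 65/(277*((1334/(-411)))) = 65/(277*((-1/411*1334))) = 65/(277*(-1334/411)) = (65/277)*(-411/1334) = -26715/369518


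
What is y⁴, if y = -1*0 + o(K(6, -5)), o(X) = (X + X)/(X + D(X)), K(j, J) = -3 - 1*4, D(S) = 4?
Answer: 38416/81 ≈ 474.27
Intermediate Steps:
K(j, J) = -7 (K(j, J) = -3 - 4 = -7)
o(X) = 2*X/(4 + X) (o(X) = (X + X)/(X + 4) = (2*X)/(4 + X) = 2*X/(4 + X))
y = 14/3 (y = -1*0 + 2*(-7)/(4 - 7) = 0 + 2*(-7)/(-3) = 0 + 2*(-7)*(-⅓) = 0 + 14/3 = 14/3 ≈ 4.6667)
y⁴ = (14/3)⁴ = 38416/81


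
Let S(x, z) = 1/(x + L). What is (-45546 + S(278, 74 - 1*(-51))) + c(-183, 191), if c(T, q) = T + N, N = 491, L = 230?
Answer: -22980903/508 ≈ -45238.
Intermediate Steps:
c(T, q) = 491 + T (c(T, q) = T + 491 = 491 + T)
S(x, z) = 1/(230 + x) (S(x, z) = 1/(x + 230) = 1/(230 + x))
(-45546 + S(278, 74 - 1*(-51))) + c(-183, 191) = (-45546 + 1/(230 + 278)) + (491 - 183) = (-45546 + 1/508) + 308 = -23137367/508 + 308 = -22980903/508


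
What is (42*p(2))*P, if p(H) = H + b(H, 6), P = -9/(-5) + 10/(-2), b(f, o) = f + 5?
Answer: -6048/5 ≈ -1209.6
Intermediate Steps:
b(f, o) = 5 + f
P = -16/5 (P = -9*(-⅕) + 10*(-½) = 9/5 - 5 = -16/5 ≈ -3.2000)
p(H) = 5 + 2*H (p(H) = H + (5 + H) = 5 + 2*H)
(42*p(2))*P = (42*(5 + 2*2))*(-16/5) = (42*(5 + 4))*(-16/5) = (42*9)*(-16/5) = 378*(-16/5) = -6048/5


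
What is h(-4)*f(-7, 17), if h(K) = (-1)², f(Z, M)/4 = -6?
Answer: -24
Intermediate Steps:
f(Z, M) = -24 (f(Z, M) = 4*(-6) = -24)
h(K) = 1
h(-4)*f(-7, 17) = 1*(-24) = -24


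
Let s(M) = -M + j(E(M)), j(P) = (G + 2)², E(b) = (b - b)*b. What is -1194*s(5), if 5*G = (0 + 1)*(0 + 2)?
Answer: -22686/25 ≈ -907.44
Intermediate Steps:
G = ⅖ (G = ((0 + 1)*(0 + 2))/5 = (1*2)/5 = (⅕)*2 = ⅖ ≈ 0.40000)
E(b) = 0 (E(b) = 0*b = 0)
j(P) = 144/25 (j(P) = (⅖ + 2)² = (12/5)² = 144/25)
s(M) = 144/25 - M (s(M) = -M + 144/25 = 144/25 - M)
-1194*s(5) = -1194*(144/25 - 1*5) = -1194*(144/25 - 5) = -1194*19/25 = -22686/25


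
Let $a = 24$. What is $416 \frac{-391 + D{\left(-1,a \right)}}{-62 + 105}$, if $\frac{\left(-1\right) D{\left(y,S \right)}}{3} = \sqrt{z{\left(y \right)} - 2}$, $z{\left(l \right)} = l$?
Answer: $- \frac{162656}{43} - \frac{1248 i \sqrt{3}}{43} \approx -3782.7 - 50.27 i$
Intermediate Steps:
$D{\left(y,S \right)} = - 3 \sqrt{-2 + y}$ ($D{\left(y,S \right)} = - 3 \sqrt{y - 2} = - 3 \sqrt{-2 + y}$)
$416 \frac{-391 + D{\left(-1,a \right)}}{-62 + 105} = 416 \frac{-391 - 3 \sqrt{-2 - 1}}{-62 + 105} = 416 \frac{-391 - 3 \sqrt{-3}}{43} = 416 \left(-391 - 3 i \sqrt{3}\right) \frac{1}{43} = 416 \left(- \frac{391}{43} - \frac{3 i \sqrt{3}}{43}\right) = - \frac{162656}{43} - \frac{1248 i \sqrt{3}}{43}$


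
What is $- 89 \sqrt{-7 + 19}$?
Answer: $- 178 \sqrt{3} \approx -308.31$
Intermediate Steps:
$- 89 \sqrt{-7 + 19} = - 89 \sqrt{12} = - 89 \cdot 2 \sqrt{3} = - 178 \sqrt{3}$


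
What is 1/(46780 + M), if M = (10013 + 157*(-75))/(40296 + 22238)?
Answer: 31267/1462669379 ≈ 2.1377e-5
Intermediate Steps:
M = -881/31267 (M = (10013 - 11775)/62534 = -1762*1/62534 = -881/31267 ≈ -0.028177)
1/(46780 + M) = 1/(46780 - 881/31267) = 1/(1462669379/31267) = 31267/1462669379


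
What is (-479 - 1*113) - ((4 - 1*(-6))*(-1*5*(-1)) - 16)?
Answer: -626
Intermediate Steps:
(-479 - 1*113) - ((4 - 1*(-6))*(-1*5*(-1)) - 16) = (-479 - 113) - ((4 + 6)*(-5*(-1)) - 16) = -592 - (10*5 - 16) = -592 - (50 - 16) = -592 - 1*34 = -592 - 34 = -626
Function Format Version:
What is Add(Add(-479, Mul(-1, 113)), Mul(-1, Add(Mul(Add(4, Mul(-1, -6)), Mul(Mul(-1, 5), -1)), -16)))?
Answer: -626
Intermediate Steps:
Add(Add(-479, Mul(-1, 113)), Mul(-1, Add(Mul(Add(4, Mul(-1, -6)), Mul(Mul(-1, 5), -1)), -16))) = Add(Add(-479, -113), Mul(-1, Add(Mul(Add(4, 6), Mul(-5, -1)), -16))) = Add(-592, Mul(-1, Add(Mul(10, 5), -16))) = Add(-592, Mul(-1, Add(50, -16))) = Add(-592, Mul(-1, 34)) = Add(-592, -34) = -626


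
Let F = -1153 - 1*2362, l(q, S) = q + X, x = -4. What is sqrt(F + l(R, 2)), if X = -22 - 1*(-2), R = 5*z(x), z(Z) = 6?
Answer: I*sqrt(3505) ≈ 59.203*I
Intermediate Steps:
R = 30 (R = 5*6 = 30)
X = -20 (X = -22 + 2 = -20)
l(q, S) = -20 + q (l(q, S) = q - 20 = -20 + q)
F = -3515 (F = -1153 - 2362 = -3515)
sqrt(F + l(R, 2)) = sqrt(-3515 + (-20 + 30)) = sqrt(-3515 + 10) = sqrt(-3505) = I*sqrt(3505)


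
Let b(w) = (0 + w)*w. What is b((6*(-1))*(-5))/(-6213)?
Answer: -300/2071 ≈ -0.14486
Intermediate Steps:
b(w) = w² (b(w) = w*w = w²)
b((6*(-1))*(-5))/(-6213) = ((6*(-1))*(-5))²/(-6213) = (-6*(-5))²*(-1/6213) = 30²*(-1/6213) = 900*(-1/6213) = -300/2071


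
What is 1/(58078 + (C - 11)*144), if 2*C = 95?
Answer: 1/63334 ≈ 1.5789e-5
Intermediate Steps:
C = 95/2 (C = (½)*95 = 95/2 ≈ 47.500)
1/(58078 + (C - 11)*144) = 1/(58078 + (95/2 - 11)*144) = 1/(58078 + (73/2)*144) = 1/(58078 + 5256) = 1/63334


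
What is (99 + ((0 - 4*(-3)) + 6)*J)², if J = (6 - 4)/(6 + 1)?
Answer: 531441/49 ≈ 10846.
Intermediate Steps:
J = 2/7 ≈ 0.28571
(99 + ((0 - 4*(-3)) + 6)*J)² = (99 + ((0 - 4*(-3)) + 6)*(2/7))² = (99 + ((0 + 12) + 6)*(2/7))² = (99 + (12 + 6)*(2/7))² = (99 + 18*(2/7))² = (99 + 36/7)² = (729/7)² = 531441/49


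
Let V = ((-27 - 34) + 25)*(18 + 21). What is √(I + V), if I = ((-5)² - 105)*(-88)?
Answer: 2*√1409 ≈ 75.073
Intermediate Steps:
V = -1404 (V = (-61 + 25)*39 = -36*39 = -1404)
I = 7040 (I = (25 - 105)*(-88) = -80*(-88) = 7040)
√(I + V) = √(7040 - 1404) = √5636 = 2*√1409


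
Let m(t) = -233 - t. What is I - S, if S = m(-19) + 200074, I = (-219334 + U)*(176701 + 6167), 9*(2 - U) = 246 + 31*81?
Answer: -40165022600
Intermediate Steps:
U = -913/3 (U = 2 - (246 + 31*81)/9 = 2 - (246 + 2511)/9 = 2 - ⅑*2757 = 2 - 919/3 = -913/3 ≈ -304.33)
I = -40164822740 (I = (-219334 - 913/3)*(176701 + 6167) = -658915/3*182868 = -40164822740)
S = 199860 (S = (-233 - 1*(-19)) + 200074 = (-233 + 19) + 200074 = -214 + 200074 = 199860)
I - S = -40164822740 - 1*199860 = -40164822740 - 199860 = -40165022600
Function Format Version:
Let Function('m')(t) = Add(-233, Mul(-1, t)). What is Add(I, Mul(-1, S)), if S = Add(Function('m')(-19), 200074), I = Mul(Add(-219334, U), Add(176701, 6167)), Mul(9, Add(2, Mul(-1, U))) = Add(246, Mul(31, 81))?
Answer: -40165022600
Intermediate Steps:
U = Rational(-913, 3) (U = Add(2, Mul(Rational(-1, 9), Add(246, Mul(31, 81)))) = Add(2, Mul(Rational(-1, 9), Add(246, 2511))) = Add(2, Mul(Rational(-1, 9), 2757)) = Add(2, Rational(-919, 3)) = Rational(-913, 3) ≈ -304.33)
I = -40164822740 (I = Mul(Add(-219334, Rational(-913, 3)), Add(176701, 6167)) = Mul(Rational(-658915, 3), 182868) = -40164822740)
S = 199860 (S = Add(Add(-233, Mul(-1, -19)), 200074) = Add(Add(-233, 19), 200074) = Add(-214, 200074) = 199860)
Add(I, Mul(-1, S)) = Add(-40164822740, Mul(-1, 199860)) = Add(-40164822740, -199860) = -40165022600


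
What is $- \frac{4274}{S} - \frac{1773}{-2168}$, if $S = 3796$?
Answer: $- \frac{633931}{2057432} \approx -0.30812$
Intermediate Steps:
$- \frac{4274}{S} - \frac{1773}{-2168} = - \frac{4274}{3796} - \frac{1773}{-2168} = \left(-4274\right) \frac{1}{3796} - - \frac{1773}{2168} = - \frac{2137}{1898} + \frac{1773}{2168} = - \frac{633931}{2057432}$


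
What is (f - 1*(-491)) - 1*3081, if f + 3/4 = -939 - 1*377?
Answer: -15627/4 ≈ -3906.8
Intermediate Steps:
f = -5267/4 (f = -3/4 + (-939 - 1*377) = -3/4 + (-939 - 377) = -3/4 - 1316 = -5267/4 ≈ -1316.8)
(f - 1*(-491)) - 1*3081 = (-5267/4 - 1*(-491)) - 1*3081 = (-5267/4 + 491) - 3081 = -3303/4 - 3081 = -15627/4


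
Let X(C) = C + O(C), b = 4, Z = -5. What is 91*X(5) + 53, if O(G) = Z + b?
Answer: 417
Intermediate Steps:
O(G) = -1 (O(G) = -5 + 4 = -1)
X(C) = -1 + C (X(C) = C - 1 = -1 + C)
91*X(5) + 53 = 91*(-1 + 5) + 53 = 91*4 + 53 = 364 + 53 = 417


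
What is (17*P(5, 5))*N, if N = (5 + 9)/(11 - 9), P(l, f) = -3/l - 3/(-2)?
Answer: 1071/10 ≈ 107.10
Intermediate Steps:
P(l, f) = 3/2 - 3/l (P(l, f) = -3/l - 3*(-1/2) = -3/l + 3/2 = 3/2 - 3/l)
N = 7 (N = 14/2 = 14*(1/2) = 7)
(17*P(5, 5))*N = (17*(3/2 - 3/5))*7 = (17*(9/10))*7 = (153/10)*7 = 1071/10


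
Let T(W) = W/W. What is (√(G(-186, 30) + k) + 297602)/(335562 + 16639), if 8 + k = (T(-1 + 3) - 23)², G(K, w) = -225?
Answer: 297602/352201 + √251/352201 ≈ 0.84502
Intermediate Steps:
T(W) = 1
k = 476 (k = -8 + (1 - 23)² = -8 + (-22)² = -8 + 484 = 476)
(√(G(-186, 30) + k) + 297602)/(335562 + 16639) = (√(-225 + 476) + 297602)/(335562 + 16639) = (√251 + 297602)/352201 = (297602 + √251)*(1/352201) = 297602/352201 + √251/352201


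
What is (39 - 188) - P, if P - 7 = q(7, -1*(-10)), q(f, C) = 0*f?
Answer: -156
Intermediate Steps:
q(f, C) = 0
P = 7 (P = 7 + 0 = 7)
(39 - 188) - P = (39 - 188) - 1*7 = -149 - 7 = -156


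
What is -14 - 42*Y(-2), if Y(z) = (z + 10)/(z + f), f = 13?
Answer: -490/11 ≈ -44.545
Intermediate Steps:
Y(z) = (10 + z)/(13 + z) (Y(z) = (z + 10)/(z + 13) = (10 + z)/(13 + z))
-14 - 42*Y(-2) = -14 - 42*(10 - 2)/(13 - 2) = -14 - 42*8/11 = -14 - 336/11 = -490/11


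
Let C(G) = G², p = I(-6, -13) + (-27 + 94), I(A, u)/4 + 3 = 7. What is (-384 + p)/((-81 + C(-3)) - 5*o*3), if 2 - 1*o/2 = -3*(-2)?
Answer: -301/48 ≈ -6.2708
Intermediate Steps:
I(A, u) = 16 (I(A, u) = -12 + 4*7 = -12 + 28 = 16)
p = 83 (p = 16 + (-27 + 94) = 16 + 67 = 83)
o = -8 (o = 4 - (-6)*(-2) = 4 - 2*6 = 4 - 12 = -8)
(-384 + p)/((-81 + C(-3)) - 5*o*3) = (-384 + 83)/((-81 + (-3)²) - 5*(-8)*3) = -301/((-81 + 9) + 40*3) = -301/(-72 + 120) = -301/48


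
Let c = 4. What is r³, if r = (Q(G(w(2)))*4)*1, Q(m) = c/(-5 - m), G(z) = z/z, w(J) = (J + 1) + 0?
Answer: -512/27 ≈ -18.963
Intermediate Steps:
w(J) = 1 + J (w(J) = (1 + J) + 0 = 1 + J)
G(z) = 1
Q(m) = 4/(-5 - m)
r = -8/3 (r = (-4/(5 + 1)*4)*1 = (-4/6*4)*1 = (-4*⅙*4)*1 = -⅔*4*1 = -8/3*1 = -8/3 ≈ -2.6667)
r³ = (-8/3)³ = -512/27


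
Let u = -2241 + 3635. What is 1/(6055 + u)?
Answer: 1/7449 ≈ 0.00013425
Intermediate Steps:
u = 1394
1/(6055 + u) = 1/(6055 + 1394) = 1/7449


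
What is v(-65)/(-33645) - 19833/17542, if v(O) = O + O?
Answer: -133000165/118040118 ≈ -1.1267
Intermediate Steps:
v(O) = 2*O
v(-65)/(-33645) - 19833/17542 = (2*(-65))/(-33645) - 19833/17542 = -130*(-1/33645) - 19833*1/17542 = 26/6729 - 19833/17542 = -133000165/118040118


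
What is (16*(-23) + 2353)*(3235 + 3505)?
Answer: 13378900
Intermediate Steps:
(16*(-23) + 2353)*(3235 + 3505) = (-368 + 2353)*6740 = 1985*6740 = 13378900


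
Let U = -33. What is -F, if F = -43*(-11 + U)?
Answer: -1892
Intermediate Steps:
F = 1892 (F = -43*(-11 - 33) = -43*(-44) = 1892)
-F = -1*1892 = -1892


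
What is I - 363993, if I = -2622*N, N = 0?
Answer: -363993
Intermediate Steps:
I = 0 (I = -2622*0 = 0)
I - 363993 = 0 - 363993 = -363993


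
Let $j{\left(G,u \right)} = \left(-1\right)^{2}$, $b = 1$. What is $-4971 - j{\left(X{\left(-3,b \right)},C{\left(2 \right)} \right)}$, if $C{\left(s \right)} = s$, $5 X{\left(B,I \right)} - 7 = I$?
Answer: $-4972$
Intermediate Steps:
$X{\left(B,I \right)} = \frac{7}{5} + \frac{I}{5}$
$j{\left(G,u \right)} = 1$
$-4971 - j{\left(X{\left(-3,b \right)},C{\left(2 \right)} \right)} = -4971 - 1 = -4972$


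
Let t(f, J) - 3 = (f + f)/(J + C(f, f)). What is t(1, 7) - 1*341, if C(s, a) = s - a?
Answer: -2364/7 ≈ -337.71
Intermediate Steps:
t(f, J) = 3 + 2*f/J (t(f, J) = 3 + (f + f)/(J + (f - f)) = 3 + (2*f)/(J + 0) = 3 + (2*f)/J = 3 + 2*f/J)
t(1, 7) - 1*341 = (3 + 2*1/7) - 1*341 = (3 + 2*1*(1/7)) - 341 = (3 + 2/7) - 341 = 23/7 - 341 = -2364/7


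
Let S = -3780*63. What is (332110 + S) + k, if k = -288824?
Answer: -194854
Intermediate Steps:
S = -238140
(332110 + S) + k = (332110 - 238140) - 288824 = 93970 - 288824 = -194854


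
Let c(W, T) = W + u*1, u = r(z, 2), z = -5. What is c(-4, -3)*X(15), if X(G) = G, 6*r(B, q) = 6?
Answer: -45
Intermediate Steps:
r(B, q) = 1 (r(B, q) = (⅙)*6 = 1)
u = 1
c(W, T) = 1 + W (c(W, T) = W + 1*1 = W + 1 = 1 + W)
c(-4, -3)*X(15) = (1 - 4)*15 = -3*15 = -45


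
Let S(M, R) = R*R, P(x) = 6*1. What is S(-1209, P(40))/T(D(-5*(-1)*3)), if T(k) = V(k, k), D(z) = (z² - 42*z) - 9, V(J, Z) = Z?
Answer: -2/23 ≈ -0.086957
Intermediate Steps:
P(x) = 6
S(M, R) = R²
D(z) = -9 + z² - 42*z
T(k) = k
S(-1209, P(40))/T(D(-5*(-1)*3)) = 6²/(-9 + (-5*(-1)*3)² - 42*(-5*(-1))*3) = 36/(-9 + (5*3)² - 210*3) = 36/(-9 + 15² - 42*15) = 36/(-9 + 225 - 630) = 36/(-414) = 36*(-1/414) = -2/23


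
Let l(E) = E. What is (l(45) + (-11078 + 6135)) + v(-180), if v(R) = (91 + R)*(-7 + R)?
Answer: 11745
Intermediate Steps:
v(R) = (-7 + R)*(91 + R)
(l(45) + (-11078 + 6135)) + v(-180) = (45 + (-11078 + 6135)) + (-637 + (-180)² + 84*(-180)) = (45 - 4943) + (-637 + 32400 - 15120) = -4898 + 16643 = 11745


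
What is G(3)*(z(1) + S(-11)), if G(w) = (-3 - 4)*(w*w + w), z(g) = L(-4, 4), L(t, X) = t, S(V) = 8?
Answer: -336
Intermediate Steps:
z(g) = -4
G(w) = -7*w - 7*w² (G(w) = -7*(w² + w) = -7*(w + w²) = -7*w - 7*w²)
G(3)*(z(1) + S(-11)) = (-7*3*(1 + 3))*(-4 + 8) = -7*3*4*4 = -84*4 = -336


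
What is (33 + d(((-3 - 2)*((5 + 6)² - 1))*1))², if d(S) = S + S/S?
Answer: 320356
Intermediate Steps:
d(S) = 1 + S (d(S) = S + 1 = 1 + S)
(33 + d(((-3 - 2)*((5 + 6)² - 1))*1))² = (33 + (1 + ((-3 - 2)*((5 + 6)² - 1))*1))² = (33 + (1 - 5*(11² - 1)*1))² = (33 + (1 - 5*(121 - 1)*1))² = (33 + (1 - 5*120*1))² = (33 + (1 - 600*1))² = (33 + (1 - 600))² = (33 - 599)² = (-566)² = 320356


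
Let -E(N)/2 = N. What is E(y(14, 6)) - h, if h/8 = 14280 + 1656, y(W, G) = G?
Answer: -127500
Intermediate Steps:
h = 127488 (h = 8*(14280 + 1656) = 8*15936 = 127488)
E(N) = -2*N
E(y(14, 6)) - h = -2*6 - 1*127488 = -12 - 127488 = -127500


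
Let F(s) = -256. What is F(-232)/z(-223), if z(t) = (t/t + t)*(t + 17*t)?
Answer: -64/222777 ≈ -0.00028728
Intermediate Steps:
z(t) = 18*t*(1 + t) (z(t) = (1 + t)*(18*t) = 18*t*(1 + t))
F(-232)/z(-223) = -256*(-1/(4014*(1 - 223))) = -256/(18*(-223)*(-222)) = -256/891108 = -256*1/891108 = -64/222777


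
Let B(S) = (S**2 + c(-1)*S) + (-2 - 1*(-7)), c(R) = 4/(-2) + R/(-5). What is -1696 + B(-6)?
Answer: -8221/5 ≈ -1644.2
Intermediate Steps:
c(R) = -2 - R/5 (c(R) = 4*(-1/2) + R*(-1/5) = -2 - R/5)
B(S) = 5 + S**2 - 9*S/5 (B(S) = (S**2 + (-2 - 1/5*(-1))*S) + (-2 - 1*(-7)) = (S**2 + (-2 + 1/5)*S) + (-2 + 7) = (S**2 - 9*S/5) + 5 = 5 + S**2 - 9*S/5)
-1696 + B(-6) = -1696 + (5 + (-6)**2 - 9/5*(-6)) = -1696 + (5 + 36 + 54/5) = -1696 + 259/5 = -8221/5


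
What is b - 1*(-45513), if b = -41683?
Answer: 3830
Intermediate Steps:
b - 1*(-45513) = -41683 - 1*(-45513) = -41683 + 45513 = 3830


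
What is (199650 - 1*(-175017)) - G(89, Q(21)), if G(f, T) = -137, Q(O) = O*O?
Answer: 374804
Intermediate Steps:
Q(O) = O²
(199650 - 1*(-175017)) - G(89, Q(21)) = (199650 - 1*(-175017)) - 1*(-137) = (199650 + 175017) + 137 = 374667 + 137 = 374804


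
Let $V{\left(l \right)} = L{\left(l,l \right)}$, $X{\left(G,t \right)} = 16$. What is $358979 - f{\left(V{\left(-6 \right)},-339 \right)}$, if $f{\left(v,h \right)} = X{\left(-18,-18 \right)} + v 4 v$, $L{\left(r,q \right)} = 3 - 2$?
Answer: $358959$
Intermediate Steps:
$L{\left(r,q \right)} = 1$ ($L{\left(r,q \right)} = 3 - 2 = 1$)
$V{\left(l \right)} = 1$
$f{\left(v,h \right)} = 16 + 4 v^{2}$ ($f{\left(v,h \right)} = 16 + v 4 v = 16 + 4 v v = 16 + 4 v^{2}$)
$358979 - f{\left(V{\left(-6 \right)},-339 \right)} = 358979 - \left(16 + 4 \cdot 1^{2}\right) = 358979 - \left(16 + 4 \cdot 1\right) = 358979 - \left(16 + 4\right) = 358979 - 20 = 358959$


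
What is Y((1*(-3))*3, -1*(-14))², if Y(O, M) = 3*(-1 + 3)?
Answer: 36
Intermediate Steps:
Y(O, M) = 6 (Y(O, M) = 3*2 = 6)
Y((1*(-3))*3, -1*(-14))² = 6² = 36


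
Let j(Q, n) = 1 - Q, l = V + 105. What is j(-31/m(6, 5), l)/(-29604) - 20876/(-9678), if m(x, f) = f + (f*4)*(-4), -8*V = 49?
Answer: 1931273207/895335975 ≈ 2.1570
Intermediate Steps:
V = -49/8 (V = -1/8*49 = -49/8 ≈ -6.1250)
m(x, f) = -15*f (m(x, f) = f + (4*f)*(-4) = f - 16*f = -15*f)
l = 791/8 (l = -49/8 + 105 = 791/8 ≈ 98.875)
j(-31/m(6, 5), l)/(-29604) - 20876/(-9678) = (1 - (-31)/((-15*5)))/(-29604) - 20876/(-9678) = (1 - (-31)/(-75))*(-1/29604) - 20876*(-1/9678) = (1 - (-31)*(-1)/75)*(-1/29604) + 10438/4839 = (1 - 1*31/75)*(-1/29604) + 10438/4839 = (1 - 31/75)*(-1/29604) + 10438/4839 = (44/75)*(-1/29604) + 10438/4839 = -11/555075 + 10438/4839 = 1931273207/895335975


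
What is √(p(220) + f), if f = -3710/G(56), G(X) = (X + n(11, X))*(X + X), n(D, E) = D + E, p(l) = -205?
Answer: I*√49688310/492 ≈ 14.327*I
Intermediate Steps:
G(X) = 2*X*(11 + 2*X) (G(X) = (X + (11 + X))*(X + X) = (11 + 2*X)*(2*X) = 2*X*(11 + 2*X))
f = -265/984 (f = -3710*1/(112*(11 + 2*56)) = -3710*1/(112*(11 + 112)) = -3710/(2*56*123) = -3710/13776 = -3710*1/13776 = -265/984 ≈ -0.26931)
√(p(220) + f) = √(-205 - 265/984) = √(-201985/984) = I*√49688310/492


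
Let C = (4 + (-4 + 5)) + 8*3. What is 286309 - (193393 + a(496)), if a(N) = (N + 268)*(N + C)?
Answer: -308184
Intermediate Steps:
C = 29 (C = (4 + 1) + 24 = 5 + 24 = 29)
a(N) = (29 + N)*(268 + N) (a(N) = (N + 268)*(N + 29) = (268 + N)*(29 + N) = (29 + N)*(268 + N))
286309 - (193393 + a(496)) = 286309 - (193393 + (7772 + 496**2 + 297*496)) = 286309 - (193393 + (7772 + 246016 + 147312)) = 286309 - (193393 + 401100) = 286309 - 1*594493 = 286309 - 594493 = -308184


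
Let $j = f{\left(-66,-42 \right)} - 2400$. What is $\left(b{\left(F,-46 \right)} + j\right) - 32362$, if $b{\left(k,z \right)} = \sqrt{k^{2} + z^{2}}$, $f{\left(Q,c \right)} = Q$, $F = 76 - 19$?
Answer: $-34828 + \sqrt{5365} \approx -34755.0$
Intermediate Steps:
$F = 57$
$j = -2466$ ($j = -66 - 2400 = -2466$)
$\left(b{\left(F,-46 \right)} + j\right) - 32362 = \left(\sqrt{57^{2} + \left(-46\right)^{2}} - 2466\right) - 32362 = \left(\sqrt{3249 + 2116} - 2466\right) - 32362 = \left(\sqrt{5365} - 2466\right) - 32362 = \left(-2466 + \sqrt{5365}\right) - 32362 = -34828 + \sqrt{5365}$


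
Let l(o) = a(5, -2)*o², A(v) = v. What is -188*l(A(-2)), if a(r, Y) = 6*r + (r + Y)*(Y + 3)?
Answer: -24816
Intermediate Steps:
a(r, Y) = 6*r + (3 + Y)*(Y + r) (a(r, Y) = 6*r + (Y + r)*(3 + Y) = 6*r + (3 + Y)*(Y + r))
l(o) = 33*o² (l(o) = ((-2)² + 3*(-2) + 9*5 - 2*5)*o² = (4 - 6 + 45 - 10)*o² = 33*o²)
-188*l(A(-2)) = -6204*(-2)² = -6204*4 = -188*132 = -24816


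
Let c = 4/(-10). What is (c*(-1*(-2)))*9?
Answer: -36/5 ≈ -7.2000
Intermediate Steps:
c = -2/5 (c = 4*(-1/10) = -2/5 ≈ -0.40000)
(c*(-1*(-2)))*9 = -(-2)*(-2)/5*9 = -2/5*2*9 = -4/5*9 = -36/5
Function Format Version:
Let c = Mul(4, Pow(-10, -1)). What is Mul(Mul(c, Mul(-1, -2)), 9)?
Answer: Rational(-36, 5) ≈ -7.2000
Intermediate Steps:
c = Rational(-2, 5) (c = Mul(4, Rational(-1, 10)) = Rational(-2, 5) ≈ -0.40000)
Mul(Mul(c, Mul(-1, -2)), 9) = Mul(Mul(Rational(-2, 5), Mul(-1, -2)), 9) = Mul(Mul(Rational(-2, 5), 2), 9) = Mul(Rational(-4, 5), 9) = Rational(-36, 5)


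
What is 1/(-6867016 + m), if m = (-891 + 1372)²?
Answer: -1/6635655 ≈ -1.5070e-7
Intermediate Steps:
m = 231361 (m = 481² = 231361)
1/(-6867016 + m) = 1/(-6867016 + 231361) = 1/(-6635655) = -1/6635655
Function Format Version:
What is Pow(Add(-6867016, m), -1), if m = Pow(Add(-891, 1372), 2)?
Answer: Rational(-1, 6635655) ≈ -1.5070e-7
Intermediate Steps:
m = 231361 (m = Pow(481, 2) = 231361)
Pow(Add(-6867016, m), -1) = Pow(Add(-6867016, 231361), -1) = Pow(-6635655, -1) = Rational(-1, 6635655)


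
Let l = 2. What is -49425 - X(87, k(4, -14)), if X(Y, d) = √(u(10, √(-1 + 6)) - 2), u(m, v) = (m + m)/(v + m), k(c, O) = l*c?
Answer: -49425 - I*√2*5^(¼)/√(10 + √5) ≈ -49425.0 - 0.60456*I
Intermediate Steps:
k(c, O) = 2*c
u(m, v) = 2*m/(m + v) (u(m, v) = (2*m)/(m + v) = 2*m/(m + v))
X(Y, d) = √(-2 + 20/(10 + √5)) (X(Y, d) = √(2*10/(10 + √(-1 + 6)) - 2) = √(2*10/(10 + √5) - 2) = √(20/(10 + √5) - 2) = √(-2 + 20/(10 + √5)))
-49425 - X(87, k(4, -14)) = -49425 - I*√2*5^(¼)/√(10 + √5)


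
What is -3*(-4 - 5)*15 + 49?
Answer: 454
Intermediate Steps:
-3*(-4 - 5)*15 + 49 = -3*(-9)*15 + 49 = 27*15 + 49 = 405 + 49 = 454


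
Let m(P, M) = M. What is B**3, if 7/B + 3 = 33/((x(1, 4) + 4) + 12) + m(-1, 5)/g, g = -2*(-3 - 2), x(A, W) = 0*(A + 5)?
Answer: -4096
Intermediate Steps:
x(A, W) = 0 (x(A, W) = 0*(5 + A) = 0)
g = 10 (g = -2*(-5) = 10)
B = -16 (B = 7/(-3 + (33/((0 + 4) + 12) + 5/10)) = 7/(-3 + (33/(4 + 12) + 5*(1/10))) = 7/(-3 + (33/16 + 1/2)) = 7/(-3 + 41/16) = 7/(-7/16) = 7*(-16/7) = -16)
B**3 = (-16)**3 = -4096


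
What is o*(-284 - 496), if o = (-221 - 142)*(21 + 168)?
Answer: 53513460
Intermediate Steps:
o = -68607 (o = -363*189 = -68607)
o*(-284 - 496) = -68607*(-284 - 496) = -68607*(-780) = 53513460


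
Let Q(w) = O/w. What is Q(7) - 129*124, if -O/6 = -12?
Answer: -111900/7 ≈ -15986.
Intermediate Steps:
O = 72 (O = -6*(-12) = 72)
Q(w) = 72/w
Q(7) - 129*124 = 72/7 - 129*124 = 72*(⅐) - 15996 = 72/7 - 15996 = -111900/7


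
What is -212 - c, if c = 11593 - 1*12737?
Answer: 932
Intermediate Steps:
c = -1144 (c = 11593 - 12737 = -1144)
-212 - c = -212 - 1*(-1144) = -212 + 1144 = 932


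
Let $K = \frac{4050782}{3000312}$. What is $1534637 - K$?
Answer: $\frac{2302192877981}{1500156} \approx 1.5346 \cdot 10^{6}$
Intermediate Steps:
$K = \frac{2025391}{1500156}$ ($K = 4050782 \cdot \frac{1}{3000312} = \frac{2025391}{1500156} \approx 1.3501$)
$1534637 - K = 1534637 - \frac{2025391}{1500156} = \frac{2302192877981}{1500156}$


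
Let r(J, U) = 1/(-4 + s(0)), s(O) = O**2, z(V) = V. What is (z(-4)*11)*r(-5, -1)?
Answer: 11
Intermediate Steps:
r(J, U) = -1/4 (r(J, U) = 1/(-4 + 0**2) = 1/(-4 + 0) = 1/(-4) = -1/4)
(z(-4)*11)*r(-5, -1) = -4*11*(-1/4) = -44*(-1/4) = 11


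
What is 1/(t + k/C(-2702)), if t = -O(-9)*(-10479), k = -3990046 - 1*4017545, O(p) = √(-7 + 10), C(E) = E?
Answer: -7212170294/780323368216137 + 25501708372*√3/780323368216137 ≈ 4.7363e-5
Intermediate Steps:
O(p) = √3
k = -8007591 (k = -3990046 - 4017545 = -8007591)
t = 10479*√3 (t = -√3*(-10479) = 10479*√3 ≈ 18150.)
1/(t + k/C(-2702)) = 1/(10479*√3 - 8007591/(-2702)) = 1/(10479*√3 - 8007591*(-1/2702)) = 1/(10479*√3 + 8007591/2702) = 1/(8007591/2702 + 10479*√3)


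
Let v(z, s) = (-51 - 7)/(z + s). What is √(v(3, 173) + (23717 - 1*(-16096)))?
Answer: √77077330/44 ≈ 199.53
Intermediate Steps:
v(z, s) = -58/(s + z)
√(v(3, 173) + (23717 - 1*(-16096))) = √(-58/(173 + 3) + (23717 - 1*(-16096))) = √(-58/176 + (23717 + 16096)) = √(-58*1/176 + 39813) = √(-29/88 + 39813) = √(3503515/88) = √77077330/44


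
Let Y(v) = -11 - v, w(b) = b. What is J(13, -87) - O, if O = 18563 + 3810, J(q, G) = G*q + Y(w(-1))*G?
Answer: -22634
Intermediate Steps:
J(q, G) = -10*G + G*q (J(q, G) = G*q + (-11 - 1*(-1))*G = G*q + (-11 + 1)*G = G*q - 10*G = -10*G + G*q)
O = 22373
J(13, -87) - O = -87*(-10 + 13) - 1*22373 = -87*3 - 22373 = -261 - 22373 = -22634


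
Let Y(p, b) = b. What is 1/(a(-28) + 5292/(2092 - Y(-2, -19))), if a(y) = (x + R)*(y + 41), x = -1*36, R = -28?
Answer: -2111/1751060 ≈ -0.0012056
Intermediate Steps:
x = -36
a(y) = -2624 - 64*y (a(y) = (-36 - 28)*(y + 41) = -64*(41 + y) = -2624 - 64*y)
1/(a(-28) + 5292/(2092 - Y(-2, -19))) = 1/((-2624 - 64*(-28)) + 5292/(2092 - 1*(-19))) = 1/((-2624 + 1792) + 5292/(2092 + 19)) = 1/(-832 + 5292/2111) = 1/(-1751060/2111) = -2111/1751060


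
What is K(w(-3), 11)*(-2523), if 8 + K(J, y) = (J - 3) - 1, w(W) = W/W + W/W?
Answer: 25230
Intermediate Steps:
w(W) = 2 (w(W) = 1 + 1 = 2)
K(J, y) = -12 + J (K(J, y) = -8 + ((J - 3) - 1) = -8 + ((-3 + J) - 1) = -8 + (-4 + J) = -12 + J)
K(w(-3), 11)*(-2523) = (-12 + 2)*(-2523) = -10*(-2523) = 25230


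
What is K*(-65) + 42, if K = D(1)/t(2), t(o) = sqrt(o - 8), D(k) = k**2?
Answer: 42 + 65*I*sqrt(6)/6 ≈ 42.0 + 26.536*I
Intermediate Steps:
t(o) = sqrt(-8 + o)
K = -I*sqrt(6)/6 (K = 1**2/(sqrt(-8 + 2)) = 1/sqrt(-6) = 1/(I*sqrt(6)) = 1*(-I*sqrt(6)/6) = -I*sqrt(6)/6 ≈ -0.40825*I)
K*(-65) + 42 = -I*sqrt(6)/6*(-65) + 42 = 65*I*sqrt(6)/6 + 42 = 42 + 65*I*sqrt(6)/6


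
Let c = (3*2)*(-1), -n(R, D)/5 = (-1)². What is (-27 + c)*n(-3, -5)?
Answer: 165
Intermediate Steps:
n(R, D) = -5 (n(R, D) = -5*(-1)² = -5*1 = -5)
c = -6 (c = 6*(-1) = -6)
(-27 + c)*n(-3, -5) = (-27 - 6)*(-5) = -33*(-5) = 165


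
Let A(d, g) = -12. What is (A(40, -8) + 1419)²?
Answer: 1979649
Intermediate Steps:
(A(40, -8) + 1419)² = (-12 + 1419)² = 1407² = 1979649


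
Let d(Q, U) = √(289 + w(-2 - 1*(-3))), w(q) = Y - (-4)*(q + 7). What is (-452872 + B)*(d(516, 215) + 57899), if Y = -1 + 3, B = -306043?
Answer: -43940419585 - 758915*√323 ≈ -4.3954e+10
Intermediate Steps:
Y = 2
w(q) = 30 + 4*q (w(q) = 2 - (-4)*(q + 7) = 2 - (-4)*(7 + q) = 2 - (-28 - 4*q) = 2 + (28 + 4*q) = 30 + 4*q)
d(Q, U) = √323 (d(Q, U) = √(289 + (30 + 4*(-2 - 1*(-3)))) = √(289 + (30 + 4*(-2 + 3))) = √(289 + (30 + 4*1)) = √(289 + (30 + 4)) = √(289 + 34) = √323)
(-452872 + B)*(d(516, 215) + 57899) = (-452872 - 306043)*(√323 + 57899) = -758915*(57899 + √323) = -43940419585 - 758915*√323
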